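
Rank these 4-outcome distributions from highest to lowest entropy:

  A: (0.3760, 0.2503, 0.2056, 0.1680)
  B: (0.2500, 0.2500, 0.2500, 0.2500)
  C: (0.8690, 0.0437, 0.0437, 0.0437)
B > A > C

Key insight: Entropy is maximized by uniform distributions and minimized by concentrated distributions.

- Uniform distributions have maximum entropy log₂(4) = 2.0000 bits
- The more "peaked" or concentrated a distribution, the lower its entropy

Entropies:
  H(A) = 1.9324 bits
  H(B) = 2.0000 bits
  H(C) = 0.7678 bits

Ranking: B > A > C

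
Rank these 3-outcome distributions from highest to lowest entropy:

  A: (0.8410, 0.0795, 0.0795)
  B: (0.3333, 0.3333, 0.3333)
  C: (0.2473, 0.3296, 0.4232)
B > C > A

Key insight: Entropy is maximized by uniform distributions and minimized by concentrated distributions.

- Uniform distributions have maximum entropy log₂(3) = 1.5850 bits
- The more "peaked" or concentrated a distribution, the lower its entropy

Entropies:
  H(A) = 0.7909 bits
  H(B) = 1.5850 bits
  H(C) = 1.5512 bits

Ranking: B > C > A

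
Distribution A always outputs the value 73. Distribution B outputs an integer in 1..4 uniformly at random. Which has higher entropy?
B

A is deterministic, so H(A) = 0. B is uniform over 4 outcomes, so H(B) = log₂(4) = 2.000 bits. Any distribution with genuine randomness has higher entropy than a deterministic one.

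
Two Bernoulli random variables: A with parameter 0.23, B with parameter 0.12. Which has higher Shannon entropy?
A

For binary distributions, entropy is maximized at p=0.5 and decreases as p moves toward 0 or 1.

H(A) = H(0.23) = 0.7780 bits
H(B) = H(0.12) = 0.5294 bits

Distribution A (p=0.23) is closer to uniform (p=0.5), so it has higher entropy.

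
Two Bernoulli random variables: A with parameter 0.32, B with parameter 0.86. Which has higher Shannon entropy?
A

For binary distributions, entropy is maximized at p=0.5 and decreases as p moves toward 0 or 1.

H(A) = H(0.32) = 0.9044 bits
H(B) = H(0.86) = 0.5842 bits

Distribution A (p=0.32) is closer to uniform (p=0.5), so it has higher entropy.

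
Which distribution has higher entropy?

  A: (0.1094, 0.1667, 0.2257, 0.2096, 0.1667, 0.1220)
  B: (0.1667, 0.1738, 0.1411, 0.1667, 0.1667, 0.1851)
B

Both distributions are close to uniform, making this a harder comparison.

H(A) = 2.5383 bits
H(B) = 2.5803 bits

The distribution closer to uniform has higher entropy.
Answer: B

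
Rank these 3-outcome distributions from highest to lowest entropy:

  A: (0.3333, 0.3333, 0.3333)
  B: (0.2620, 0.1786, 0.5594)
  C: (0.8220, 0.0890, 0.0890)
A > B > C

Key insight: Entropy is maximized by uniform distributions and minimized by concentrated distributions.

- Uniform distributions have maximum entropy log₂(3) = 1.5850 bits
- The more "peaked" or concentrated a distribution, the lower its entropy

Entropies:
  H(A) = 1.5850 bits
  H(B) = 1.4189 bits
  H(C) = 0.8537 bits

Ranking: A > B > C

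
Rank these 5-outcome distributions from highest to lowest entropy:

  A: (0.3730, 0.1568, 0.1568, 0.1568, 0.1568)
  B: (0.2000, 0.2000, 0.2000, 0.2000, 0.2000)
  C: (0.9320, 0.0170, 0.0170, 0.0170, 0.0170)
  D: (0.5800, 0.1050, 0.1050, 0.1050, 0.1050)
B > A > D > C

Key insight: Entropy is maximized by uniform distributions and minimized by concentrated distributions.

Entropies:
  H(A) = 2.2069 bits
  H(B) = 2.3219 bits
  H(C) = 0.4944 bits
  H(D) = 1.8215 bits

Ranking: B > A > D > C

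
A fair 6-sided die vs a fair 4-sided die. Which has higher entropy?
6-sided die

Both are uniform distributions; for uniform over n outcomes, H = log₂(n). H(6-sided) = log₂(6) = 2.585 bits and H(4-sided) = log₂(4) = 2.000 bits. More outcomes in a uniform distribution means higher entropy.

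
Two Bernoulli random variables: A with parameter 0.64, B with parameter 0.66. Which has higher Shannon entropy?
A

For binary distributions, entropy is maximized at p=0.5 and decreases as p moves toward 0 or 1.

H(A) = H(0.64) = 0.9427 bits
H(B) = H(0.66) = 0.9248 bits

Distribution A (p=0.64) is closer to uniform (p=0.5), so it has higher entropy.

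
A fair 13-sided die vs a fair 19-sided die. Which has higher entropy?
19-sided die

Both are uniform distributions; for uniform over n outcomes, H = log₂(n). H(13-sided) = log₂(13) = 3.700 bits and H(19-sided) = log₂(19) = 4.248 bits. More outcomes in a uniform distribution means higher entropy.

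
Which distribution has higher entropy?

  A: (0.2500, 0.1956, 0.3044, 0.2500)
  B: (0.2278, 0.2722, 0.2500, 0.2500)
B

Both distributions are close to uniform, making this a harder comparison.

H(A) = 1.9828 bits
H(B) = 1.9972 bits

The distribution closer to uniform has higher entropy.
Answer: B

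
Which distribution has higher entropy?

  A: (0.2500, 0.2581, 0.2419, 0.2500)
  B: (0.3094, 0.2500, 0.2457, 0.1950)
A

Both distributions are close to uniform, making this a harder comparison.

H(A) = 1.9996 bits
H(B) = 1.9810 bits

The distribution closer to uniform has higher entropy.
Answer: A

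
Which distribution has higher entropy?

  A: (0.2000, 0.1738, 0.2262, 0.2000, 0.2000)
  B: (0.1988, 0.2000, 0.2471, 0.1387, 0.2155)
A

Both distributions are close to uniform, making this a harder comparison.

H(A) = 2.3170 bits
H(B) = 2.2985 bits

The distribution closer to uniform has higher entropy.
Answer: A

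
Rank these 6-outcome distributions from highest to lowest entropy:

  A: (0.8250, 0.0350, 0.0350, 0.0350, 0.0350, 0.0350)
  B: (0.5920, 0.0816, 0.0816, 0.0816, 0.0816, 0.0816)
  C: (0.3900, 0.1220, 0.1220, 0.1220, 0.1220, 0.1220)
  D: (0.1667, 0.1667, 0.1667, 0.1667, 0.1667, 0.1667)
D > C > B > A

Key insight: Entropy is maximized by uniform distributions and minimized by concentrated distributions.

Entropies:
  H(A) = 1.0754 bits
  H(B) = 1.9228 bits
  H(C) = 2.3812 bits
  H(D) = 2.5850 bits

Ranking: D > C > B > A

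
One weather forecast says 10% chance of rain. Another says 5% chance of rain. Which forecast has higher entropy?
10% forecast

Treat each forecast as a Bernoulli distribution. Binary entropy is maximized at p=0.5 and falls off symmetrically toward 0 or 1. The 10% forecast is closer to 50%, so it is more uncertain. H(10%) ≈ 0.469 bits, H(5%) ≈ 0.286 bits.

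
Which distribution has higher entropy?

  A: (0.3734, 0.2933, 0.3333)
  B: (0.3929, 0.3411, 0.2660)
A

Both distributions are close to uniform, making this a harder comparison.

H(A) = 1.5780 bits
H(B) = 1.5670 bits

The distribution closer to uniform has higher entropy.
Answer: A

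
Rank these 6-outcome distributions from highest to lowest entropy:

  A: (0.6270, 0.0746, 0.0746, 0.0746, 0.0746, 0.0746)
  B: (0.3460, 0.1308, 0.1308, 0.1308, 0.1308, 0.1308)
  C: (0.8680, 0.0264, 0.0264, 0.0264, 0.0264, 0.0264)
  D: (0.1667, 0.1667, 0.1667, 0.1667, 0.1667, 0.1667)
D > B > A > C

Key insight: Entropy is maximized by uniform distributions and minimized by concentrated distributions.

Entropies:
  H(A) = 1.8190 bits
  H(B) = 2.4490 bits
  H(C) = 0.8694 bits
  H(D) = 2.5850 bits

Ranking: D > B > A > C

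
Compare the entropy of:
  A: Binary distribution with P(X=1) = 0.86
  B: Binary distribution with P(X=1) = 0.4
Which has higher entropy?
B

For binary distributions, entropy is maximized at p=0.5 and decreases as p moves toward 0 or 1.

H(A) = H(0.86) = 0.5842 bits
H(B) = H(0.4) = 0.9710 bits

Distribution B (p=0.4) is closer to uniform (p=0.5), so it has higher entropy.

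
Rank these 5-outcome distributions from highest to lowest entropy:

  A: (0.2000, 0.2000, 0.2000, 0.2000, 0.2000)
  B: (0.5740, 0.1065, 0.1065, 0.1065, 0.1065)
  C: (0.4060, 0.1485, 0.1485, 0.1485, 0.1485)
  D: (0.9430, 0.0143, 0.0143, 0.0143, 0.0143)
A > C > B > D

Key insight: Entropy is maximized by uniform distributions and minimized by concentrated distributions.

Entropies:
  H(A) = 2.3219 bits
  H(B) = 1.8361 bits
  H(C) = 2.1624 bits
  H(D) = 0.4294 bits

Ranking: A > C > B > D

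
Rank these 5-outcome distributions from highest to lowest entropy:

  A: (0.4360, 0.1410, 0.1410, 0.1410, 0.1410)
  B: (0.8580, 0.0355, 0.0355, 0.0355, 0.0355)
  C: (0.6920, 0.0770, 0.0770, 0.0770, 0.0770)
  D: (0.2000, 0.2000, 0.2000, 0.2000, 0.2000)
D > A > C > B

Key insight: Entropy is maximized by uniform distributions and minimized by concentrated distributions.

Entropies:
  H(A) = 2.1161 bits
  H(B) = 0.8735 bits
  H(C) = 1.5069 bits
  H(D) = 2.3219 bits

Ranking: D > A > C > B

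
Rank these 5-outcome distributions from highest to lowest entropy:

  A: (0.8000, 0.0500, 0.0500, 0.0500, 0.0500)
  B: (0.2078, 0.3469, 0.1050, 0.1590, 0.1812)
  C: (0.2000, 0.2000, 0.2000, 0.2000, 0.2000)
C > B > A

Key insight: Entropy is maximized by uniform distributions and minimized by concentrated distributions.

- Uniform distributions have maximum entropy log₂(5) = 2.3219 bits
- The more "peaked" or concentrated a distribution, the lower its entropy

Entropies:
  H(A) = 1.1219 bits
  H(B) = 2.2107 bits
  H(C) = 2.3219 bits

Ranking: C > B > A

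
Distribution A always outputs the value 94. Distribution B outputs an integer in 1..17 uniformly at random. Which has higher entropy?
B

A is deterministic, so H(A) = 0. B is uniform over 17 outcomes, so H(B) = log₂(17) = 4.087 bits. Any distribution with genuine randomness has higher entropy than a deterministic one.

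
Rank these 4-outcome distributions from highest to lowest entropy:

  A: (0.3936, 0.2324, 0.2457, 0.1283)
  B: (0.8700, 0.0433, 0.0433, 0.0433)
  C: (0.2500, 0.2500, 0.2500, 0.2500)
C > A > B

Key insight: Entropy is maximized by uniform distributions and minimized by concentrated distributions.

- Uniform distributions have maximum entropy log₂(4) = 2.0000 bits
- The more "peaked" or concentrated a distribution, the lower its entropy

Entropies:
  H(A) = 1.8964 bits
  H(B) = 0.7635 bits
  H(C) = 2.0000 bits

Ranking: C > A > B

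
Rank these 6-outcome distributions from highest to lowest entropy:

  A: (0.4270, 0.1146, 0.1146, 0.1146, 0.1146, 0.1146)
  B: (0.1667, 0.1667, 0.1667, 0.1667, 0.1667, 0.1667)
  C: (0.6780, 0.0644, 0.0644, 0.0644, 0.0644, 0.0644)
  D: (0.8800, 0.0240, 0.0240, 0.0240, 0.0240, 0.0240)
B > A > C > D

Key insight: Entropy is maximized by uniform distributions and minimized by concentrated distributions.

Entropies:
  H(A) = 2.3150 bits
  H(B) = 2.5850 bits
  H(C) = 1.6542 bits
  H(D) = 0.8080 bits

Ranking: B > A > C > D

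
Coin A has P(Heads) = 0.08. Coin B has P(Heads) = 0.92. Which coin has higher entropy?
Equal

For binary distributions, entropy is maximized at p=0.5 and decreases as p moves toward 0 or 1.

H(A) = H(0.08) = 0.4022 bits
H(B) = H(0.92) = 0.4022 bits

Both distributions are equally far from uniform (|0.08-0.5| = |0.92-0.5|), so they have the same entropy.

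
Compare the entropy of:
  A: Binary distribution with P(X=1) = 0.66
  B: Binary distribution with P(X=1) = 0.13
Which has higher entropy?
A

For binary distributions, entropy is maximized at p=0.5 and decreases as p moves toward 0 or 1.

H(A) = H(0.66) = 0.9248 bits
H(B) = H(0.13) = 0.5574 bits

Distribution A (p=0.66) is closer to uniform (p=0.5), so it has higher entropy.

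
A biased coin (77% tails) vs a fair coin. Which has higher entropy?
Fair coin

The fair coin is uniform (p=0.5), maximizing binary entropy at 1 bit. The biased coin has H(0.77) ≈ 0.778 bits — its outcome is more predictable, so its entropy is lower.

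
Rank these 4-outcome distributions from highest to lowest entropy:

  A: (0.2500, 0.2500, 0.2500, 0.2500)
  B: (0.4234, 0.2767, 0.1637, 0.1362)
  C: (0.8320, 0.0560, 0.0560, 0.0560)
A > B > C

Key insight: Entropy is maximized by uniform distributions and minimized by concentrated distributions.

- Uniform distributions have maximum entropy log₂(4) = 2.0000 bits
- The more "peaked" or concentrated a distribution, the lower its entropy

Entropies:
  H(A) = 2.0000 bits
  H(B) = 1.8570 bits
  H(C) = 0.9194 bits

Ranking: A > B > C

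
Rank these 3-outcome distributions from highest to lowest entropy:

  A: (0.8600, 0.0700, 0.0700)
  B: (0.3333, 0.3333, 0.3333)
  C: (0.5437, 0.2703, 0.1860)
B > C > A

Key insight: Entropy is maximized by uniform distributions and minimized by concentrated distributions.

- Uniform distributions have maximum entropy log₂(3) = 1.5850 bits
- The more "peaked" or concentrated a distribution, the lower its entropy

Entropies:
  H(A) = 0.7242 bits
  H(B) = 1.5850 bits
  H(C) = 1.4395 bits

Ranking: B > C > A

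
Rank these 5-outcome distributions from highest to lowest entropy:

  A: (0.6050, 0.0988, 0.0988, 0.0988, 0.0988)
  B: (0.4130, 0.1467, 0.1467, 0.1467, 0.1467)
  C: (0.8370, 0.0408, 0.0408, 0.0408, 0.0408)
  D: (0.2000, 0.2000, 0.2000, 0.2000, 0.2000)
D > B > A > C

Key insight: Entropy is maximized by uniform distributions and minimized by concentrated distributions.

Entropies:
  H(A) = 1.7580 bits
  H(B) = 2.1520 bits
  H(C) = 0.9674 bits
  H(D) = 2.3219 bits

Ranking: D > B > A > C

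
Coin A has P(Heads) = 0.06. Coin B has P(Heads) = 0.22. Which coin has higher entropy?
B

For binary distributions, entropy is maximized at p=0.5 and decreases as p moves toward 0 or 1.

H(A) = H(0.06) = 0.3274 bits
H(B) = H(0.22) = 0.7602 bits

Distribution B (p=0.22) is closer to uniform (p=0.5), so it has higher entropy.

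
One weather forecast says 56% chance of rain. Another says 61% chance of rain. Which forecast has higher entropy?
56% forecast

Treat each forecast as a Bernoulli distribution. Binary entropy is maximized at p=0.5 and falls off symmetrically toward 0 or 1. The 56% forecast is closer to 50%, so it is more uncertain. H(56%) ≈ 0.990 bits, H(61%) ≈ 0.965 bits.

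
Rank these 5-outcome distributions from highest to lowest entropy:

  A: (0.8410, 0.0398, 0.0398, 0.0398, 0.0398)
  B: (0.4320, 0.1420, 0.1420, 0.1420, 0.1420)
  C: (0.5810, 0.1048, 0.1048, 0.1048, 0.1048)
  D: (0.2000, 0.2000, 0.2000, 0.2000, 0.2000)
D > B > C > A

Key insight: Entropy is maximized by uniform distributions and minimized by concentrated distributions.

Entropies:
  H(A) = 0.9499 bits
  H(B) = 2.1226 bits
  H(C) = 1.8190 bits
  H(D) = 2.3219 bits

Ranking: D > B > C > A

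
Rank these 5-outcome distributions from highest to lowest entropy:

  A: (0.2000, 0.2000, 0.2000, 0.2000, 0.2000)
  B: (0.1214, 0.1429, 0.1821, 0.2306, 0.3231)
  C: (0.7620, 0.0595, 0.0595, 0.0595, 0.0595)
A > B > C

Key insight: Entropy is maximized by uniform distributions and minimized by concentrated distributions.

- Uniform distributions have maximum entropy log₂(5) = 2.3219 bits
- The more "peaked" or concentrated a distribution, the lower its entropy

Entropies:
  H(A) = 2.3219 bits
  H(B) = 2.2325 bits
  H(C) = 1.2677 bits

Ranking: A > B > C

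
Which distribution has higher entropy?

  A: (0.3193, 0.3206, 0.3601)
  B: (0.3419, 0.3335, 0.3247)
B

Both distributions are close to uniform, making this a harder comparison.

H(A) = 1.5827 bits
H(B) = 1.5846 bits

The distribution closer to uniform has higher entropy.
Answer: B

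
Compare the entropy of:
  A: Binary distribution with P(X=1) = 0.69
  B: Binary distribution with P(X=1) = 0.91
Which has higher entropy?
A

For binary distributions, entropy is maximized at p=0.5 and decreases as p moves toward 0 or 1.

H(A) = H(0.69) = 0.8932 bits
H(B) = H(0.91) = 0.4365 bits

Distribution A (p=0.69) is closer to uniform (p=0.5), so it has higher entropy.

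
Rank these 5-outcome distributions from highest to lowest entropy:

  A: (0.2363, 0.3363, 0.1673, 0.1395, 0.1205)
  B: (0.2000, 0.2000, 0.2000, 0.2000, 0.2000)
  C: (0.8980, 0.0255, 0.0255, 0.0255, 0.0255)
B > A > C

Key insight: Entropy is maximized by uniform distributions and minimized by concentrated distributions.

- Uniform distributions have maximum entropy log₂(5) = 2.3219 bits
- The more "peaked" or concentrated a distribution, the lower its entropy

Entropies:
  H(A) = 2.2165 bits
  H(B) = 2.3219 bits
  H(C) = 0.6793 bits

Ranking: B > A > C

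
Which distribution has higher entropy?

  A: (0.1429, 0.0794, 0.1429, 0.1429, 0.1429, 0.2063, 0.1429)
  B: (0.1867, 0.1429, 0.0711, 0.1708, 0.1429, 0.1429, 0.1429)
A

Both distributions are close to uniform, making this a harder comparison.

H(A) = 2.7652 bits
H(B) = 2.7628 bits

The distribution closer to uniform has higher entropy.
Answer: A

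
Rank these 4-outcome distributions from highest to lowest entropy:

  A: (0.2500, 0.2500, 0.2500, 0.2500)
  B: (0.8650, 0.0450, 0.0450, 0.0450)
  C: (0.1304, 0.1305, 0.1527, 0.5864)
A > C > B

Key insight: Entropy is maximized by uniform distributions and minimized by concentrated distributions.

- Uniform distributions have maximum entropy log₂(4) = 2.0000 bits
- The more "peaked" or concentrated a distribution, the lower its entropy

Entropies:
  H(A) = 2.0000 bits
  H(B) = 0.7850 bits
  H(C) = 1.6322 bits

Ranking: A > C > B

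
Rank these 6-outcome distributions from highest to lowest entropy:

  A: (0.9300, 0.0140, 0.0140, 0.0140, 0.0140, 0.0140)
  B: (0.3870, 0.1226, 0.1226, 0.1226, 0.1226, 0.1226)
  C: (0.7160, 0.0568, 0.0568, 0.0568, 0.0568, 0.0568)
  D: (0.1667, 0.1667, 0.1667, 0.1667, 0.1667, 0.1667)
D > B > C > A

Key insight: Entropy is maximized by uniform distributions and minimized by concentrated distributions.

Entropies:
  H(A) = 0.5285 bits
  H(B) = 2.3862 bits
  H(C) = 1.5203 bits
  H(D) = 2.5850 bits

Ranking: D > B > C > A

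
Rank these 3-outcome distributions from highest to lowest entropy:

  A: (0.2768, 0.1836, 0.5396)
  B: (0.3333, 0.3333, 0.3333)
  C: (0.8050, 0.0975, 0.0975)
B > A > C

Key insight: Entropy is maximized by uniform distributions and minimized by concentrated distributions.

- Uniform distributions have maximum entropy log₂(3) = 1.5850 bits
- The more "peaked" or concentrated a distribution, the lower its entropy

Entropies:
  H(A) = 1.4421 bits
  H(B) = 1.5850 bits
  H(C) = 0.9068 bits

Ranking: B > A > C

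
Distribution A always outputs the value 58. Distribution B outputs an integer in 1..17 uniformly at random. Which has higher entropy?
B

A is deterministic, so H(A) = 0. B is uniform over 17 outcomes, so H(B) = log₂(17) = 4.087 bits. Any distribution with genuine randomness has higher entropy than a deterministic one.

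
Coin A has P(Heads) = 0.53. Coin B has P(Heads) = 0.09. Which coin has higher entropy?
A

For binary distributions, entropy is maximized at p=0.5 and decreases as p moves toward 0 or 1.

H(A) = H(0.53) = 0.9974 bits
H(B) = H(0.09) = 0.4365 bits

Distribution A (p=0.53) is closer to uniform (p=0.5), so it has higher entropy.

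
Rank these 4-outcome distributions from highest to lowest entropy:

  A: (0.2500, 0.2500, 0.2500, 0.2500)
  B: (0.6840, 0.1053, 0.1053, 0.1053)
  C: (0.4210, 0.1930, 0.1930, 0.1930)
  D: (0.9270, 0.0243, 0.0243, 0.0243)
A > C > B > D

Key insight: Entropy is maximized by uniform distributions and minimized by concentrated distributions.

Entropies:
  H(A) = 2.0000 bits
  H(B) = 1.4008 bits
  H(C) = 1.8996 bits
  H(D) = 0.4927 bits

Ranking: A > C > B > D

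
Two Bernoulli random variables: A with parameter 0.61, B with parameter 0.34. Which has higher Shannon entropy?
A

For binary distributions, entropy is maximized at p=0.5 and decreases as p moves toward 0 or 1.

H(A) = H(0.61) = 0.9648 bits
H(B) = H(0.34) = 0.9248 bits

Distribution A (p=0.61) is closer to uniform (p=0.5), so it has higher entropy.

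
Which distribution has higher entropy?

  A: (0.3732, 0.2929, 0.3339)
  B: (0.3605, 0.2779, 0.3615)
A

Both distributions are close to uniform, making this a harder comparison.

H(A) = 1.5780 bits
H(B) = 1.5747 bits

The distribution closer to uniform has higher entropy.
Answer: A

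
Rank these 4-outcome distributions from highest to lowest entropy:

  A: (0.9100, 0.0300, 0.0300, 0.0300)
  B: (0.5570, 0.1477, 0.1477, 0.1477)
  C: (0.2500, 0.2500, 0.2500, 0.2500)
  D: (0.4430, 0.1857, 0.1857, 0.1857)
C > D > B > A

Key insight: Entropy is maximized by uniform distributions and minimized by concentrated distributions.

Entropies:
  H(A) = 0.5791 bits
  H(B) = 1.6927 bits
  H(C) = 2.0000 bits
  H(D) = 1.8734 bits

Ranking: C > D > B > A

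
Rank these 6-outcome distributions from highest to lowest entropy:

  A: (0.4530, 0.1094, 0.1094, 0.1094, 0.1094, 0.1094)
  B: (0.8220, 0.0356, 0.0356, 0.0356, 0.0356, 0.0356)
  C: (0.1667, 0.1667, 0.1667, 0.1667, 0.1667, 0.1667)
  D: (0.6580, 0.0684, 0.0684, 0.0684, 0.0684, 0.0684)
C > A > D > B

Key insight: Entropy is maximized by uniform distributions and minimized by concentrated distributions.

Entropies:
  H(A) = 2.2637 bits
  H(B) = 1.0890 bits
  H(C) = 2.5850 bits
  H(D) = 1.7208 bits

Ranking: C > A > D > B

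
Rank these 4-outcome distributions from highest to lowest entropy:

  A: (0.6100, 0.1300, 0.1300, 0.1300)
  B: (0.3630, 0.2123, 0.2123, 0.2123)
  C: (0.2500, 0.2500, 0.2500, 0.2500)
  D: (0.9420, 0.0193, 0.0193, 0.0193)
C > B > A > D

Key insight: Entropy is maximized by uniform distributions and minimized by concentrated distributions.

Entropies:
  H(A) = 1.5829 bits
  H(B) = 1.9548 bits
  H(C) = 2.0000 bits
  H(D) = 0.4114 bits

Ranking: C > B > A > D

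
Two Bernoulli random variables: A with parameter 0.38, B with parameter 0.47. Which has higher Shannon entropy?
B

For binary distributions, entropy is maximized at p=0.5 and decreases as p moves toward 0 or 1.

H(A) = H(0.38) = 0.9580 bits
H(B) = H(0.47) = 0.9974 bits

Distribution B (p=0.47) is closer to uniform (p=0.5), so it has higher entropy.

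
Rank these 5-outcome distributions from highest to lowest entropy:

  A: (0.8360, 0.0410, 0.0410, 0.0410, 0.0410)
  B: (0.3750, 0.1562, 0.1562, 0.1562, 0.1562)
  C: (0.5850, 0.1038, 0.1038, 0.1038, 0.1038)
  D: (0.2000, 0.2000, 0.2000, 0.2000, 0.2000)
D > B > C > A

Key insight: Entropy is maximized by uniform distributions and minimized by concentrated distributions.

Entropies:
  H(A) = 0.9718 bits
  H(B) = 2.2044 bits
  H(C) = 1.8091 bits
  H(D) = 2.3219 bits

Ranking: D > B > C > A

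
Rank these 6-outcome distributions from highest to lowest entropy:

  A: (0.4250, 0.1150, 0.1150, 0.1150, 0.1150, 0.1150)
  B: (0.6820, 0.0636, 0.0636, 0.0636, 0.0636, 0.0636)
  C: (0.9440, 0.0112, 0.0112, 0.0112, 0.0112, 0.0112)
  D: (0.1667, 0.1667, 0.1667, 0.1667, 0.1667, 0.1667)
D > A > B > C

Key insight: Entropy is maximized by uniform distributions and minimized by concentrated distributions.

Entropies:
  H(A) = 2.3188 bits
  H(B) = 1.6406 bits
  H(C) = 0.4414 bits
  H(D) = 2.5850 bits

Ranking: D > A > B > C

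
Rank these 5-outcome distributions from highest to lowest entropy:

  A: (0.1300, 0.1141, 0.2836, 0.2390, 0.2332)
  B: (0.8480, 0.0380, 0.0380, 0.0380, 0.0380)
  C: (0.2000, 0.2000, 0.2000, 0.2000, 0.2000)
C > A > B

Key insight: Entropy is maximized by uniform distributions and minimized by concentrated distributions.

- Uniform distributions have maximum entropy log₂(5) = 2.3219 bits
- The more "peaked" or concentrated a distribution, the lower its entropy

Entropies:
  H(A) = 2.2390 bits
  H(B) = 0.9188 bits
  H(C) = 2.3219 bits

Ranking: C > A > B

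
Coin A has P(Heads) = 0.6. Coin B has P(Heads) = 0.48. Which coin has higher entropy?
B

For binary distributions, entropy is maximized at p=0.5 and decreases as p moves toward 0 or 1.

H(A) = H(0.6) = 0.9710 bits
H(B) = H(0.48) = 0.9988 bits

Distribution B (p=0.48) is closer to uniform (p=0.5), so it has higher entropy.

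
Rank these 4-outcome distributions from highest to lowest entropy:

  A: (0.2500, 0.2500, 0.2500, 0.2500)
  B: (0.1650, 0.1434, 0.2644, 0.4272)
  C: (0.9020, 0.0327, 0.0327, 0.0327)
A > B > C

Key insight: Entropy is maximized by uniform distributions and minimized by concentrated distributions.

- Uniform distributions have maximum entropy log₂(4) = 2.0000 bits
- The more "peaked" or concentrated a distribution, the lower its entropy

Entropies:
  H(A) = 2.0000 bits
  H(B) = 1.8623 bits
  H(C) = 0.6179 bits

Ranking: A > B > C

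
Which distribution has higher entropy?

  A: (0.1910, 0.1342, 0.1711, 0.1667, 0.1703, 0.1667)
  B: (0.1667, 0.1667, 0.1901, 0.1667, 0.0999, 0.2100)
A

Both distributions are close to uniform, making this a harder comparison.

H(A) = 2.5775 bits
H(B) = 2.5526 bits

The distribution closer to uniform has higher entropy.
Answer: A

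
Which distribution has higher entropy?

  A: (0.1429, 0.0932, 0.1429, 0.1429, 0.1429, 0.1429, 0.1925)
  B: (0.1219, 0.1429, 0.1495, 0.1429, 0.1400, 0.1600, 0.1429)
B

Both distributions are close to uniform, making this a harder comparison.

H(A) = 2.7820 bits
H(B) = 2.8033 bits

The distribution closer to uniform has higher entropy.
Answer: B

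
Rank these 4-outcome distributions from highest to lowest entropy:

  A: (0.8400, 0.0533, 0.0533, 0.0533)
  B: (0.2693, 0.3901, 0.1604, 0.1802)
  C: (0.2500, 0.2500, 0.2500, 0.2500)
C > B > A

Key insight: Entropy is maximized by uniform distributions and minimized by concentrated distributions.

- Uniform distributions have maximum entropy log₂(4) = 2.0000 bits
- The more "peaked" or concentrated a distribution, the lower its entropy

Entropies:
  H(A) = 0.8879 bits
  H(B) = 1.9085 bits
  H(C) = 2.0000 bits

Ranking: C > B > A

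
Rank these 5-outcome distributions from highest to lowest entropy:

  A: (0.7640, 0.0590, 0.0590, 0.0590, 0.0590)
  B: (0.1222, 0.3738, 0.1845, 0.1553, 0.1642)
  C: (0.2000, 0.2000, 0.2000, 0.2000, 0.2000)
C > B > A

Key insight: Entropy is maximized by uniform distributions and minimized by concentrated distributions.

- Uniform distributions have maximum entropy log₂(5) = 2.3219 bits
- The more "peaked" or concentrated a distribution, the lower its entropy

Entropies:
  H(A) = 1.2603 bits
  H(B) = 2.1963 bits
  H(C) = 2.3219 bits

Ranking: C > B > A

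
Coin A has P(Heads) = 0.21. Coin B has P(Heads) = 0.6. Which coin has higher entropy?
B

For binary distributions, entropy is maximized at p=0.5 and decreases as p moves toward 0 or 1.

H(A) = H(0.21) = 0.7415 bits
H(B) = H(0.6) = 0.9710 bits

Distribution B (p=0.6) is closer to uniform (p=0.5), so it has higher entropy.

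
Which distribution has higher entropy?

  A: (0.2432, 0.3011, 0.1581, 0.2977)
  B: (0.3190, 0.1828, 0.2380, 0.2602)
B

Both distributions are close to uniform, making this a harder comparison.

H(A) = 1.9585 bits
H(B) = 1.9723 bits

The distribution closer to uniform has higher entropy.
Answer: B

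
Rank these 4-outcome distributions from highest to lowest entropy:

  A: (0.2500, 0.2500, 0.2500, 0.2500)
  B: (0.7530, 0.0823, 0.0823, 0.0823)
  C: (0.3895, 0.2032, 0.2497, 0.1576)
A > C > B

Key insight: Entropy is maximized by uniform distributions and minimized by concentrated distributions.

- Uniform distributions have maximum entropy log₂(4) = 2.0000 bits
- The more "peaked" or concentrated a distribution, the lower its entropy

Entropies:
  H(A) = 2.0000 bits
  H(B) = 1.1980 bits
  H(C) = 1.9169 bits

Ranking: A > C > B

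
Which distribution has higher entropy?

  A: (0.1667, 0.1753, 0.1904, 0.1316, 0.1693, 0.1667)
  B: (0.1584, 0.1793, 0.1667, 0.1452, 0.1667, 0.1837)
B

Both distributions are close to uniform, making this a harder comparison.

H(A) = 2.5765 bits
H(B) = 2.5807 bits

The distribution closer to uniform has higher entropy.
Answer: B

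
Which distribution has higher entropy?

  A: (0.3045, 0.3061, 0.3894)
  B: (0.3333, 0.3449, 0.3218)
B

Both distributions are close to uniform, making this a harder comparison.

H(A) = 1.5750 bits
H(B) = 1.5844 bits

The distribution closer to uniform has higher entropy.
Answer: B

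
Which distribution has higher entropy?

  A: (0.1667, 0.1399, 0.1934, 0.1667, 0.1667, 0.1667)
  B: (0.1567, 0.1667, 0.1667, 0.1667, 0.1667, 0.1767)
B

Both distributions are close to uniform, making this a harder comparison.

H(A) = 2.5788 bits
H(B) = 2.5841 bits

The distribution closer to uniform has higher entropy.
Answer: B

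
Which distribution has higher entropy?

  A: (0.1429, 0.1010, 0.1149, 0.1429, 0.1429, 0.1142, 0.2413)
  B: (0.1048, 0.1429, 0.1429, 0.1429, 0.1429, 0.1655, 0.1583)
B

Both distributions are close to uniform, making this a harder comparison.

H(A) = 2.7483 bits
H(B) = 2.7957 bits

The distribution closer to uniform has higher entropy.
Answer: B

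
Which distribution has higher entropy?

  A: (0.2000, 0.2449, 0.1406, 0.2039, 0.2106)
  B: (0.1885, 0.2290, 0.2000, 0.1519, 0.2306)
B

Both distributions are close to uniform, making this a harder comparison.

H(A) = 2.3005 bits
H(B) = 2.3062 bits

The distribution closer to uniform has higher entropy.
Answer: B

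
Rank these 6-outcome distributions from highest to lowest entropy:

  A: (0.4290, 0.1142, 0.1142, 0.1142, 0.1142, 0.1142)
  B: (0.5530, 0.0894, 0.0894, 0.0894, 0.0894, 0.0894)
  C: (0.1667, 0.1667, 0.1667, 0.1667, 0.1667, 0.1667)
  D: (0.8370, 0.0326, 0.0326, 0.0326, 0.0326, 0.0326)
C > A > B > D

Key insight: Entropy is maximized by uniform distributions and minimized by concentrated distributions.

Entropies:
  H(A) = 2.3112 bits
  H(B) = 2.0298 bits
  H(C) = 2.5850 bits
  H(D) = 1.0199 bits

Ranking: C > A > B > D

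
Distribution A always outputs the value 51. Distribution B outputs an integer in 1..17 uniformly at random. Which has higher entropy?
B

A is deterministic, so H(A) = 0. B is uniform over 17 outcomes, so H(B) = log₂(17) = 4.087 bits. Any distribution with genuine randomness has higher entropy than a deterministic one.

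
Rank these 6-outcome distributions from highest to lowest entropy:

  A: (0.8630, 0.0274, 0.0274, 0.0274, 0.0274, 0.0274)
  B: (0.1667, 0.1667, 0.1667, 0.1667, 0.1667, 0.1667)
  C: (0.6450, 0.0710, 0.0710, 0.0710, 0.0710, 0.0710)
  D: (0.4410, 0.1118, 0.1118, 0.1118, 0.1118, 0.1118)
B > D > C > A

Key insight: Entropy is maximized by uniform distributions and minimized by concentrated distributions.

Entropies:
  H(A) = 0.8944 bits
  H(B) = 2.5850 bits
  H(C) = 1.7627 bits
  H(D) = 2.2879 bits

Ranking: B > D > C > A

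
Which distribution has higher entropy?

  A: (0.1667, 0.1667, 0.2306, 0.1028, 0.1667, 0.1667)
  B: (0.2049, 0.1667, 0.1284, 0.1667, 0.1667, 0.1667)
B

Both distributions are close to uniform, making this a harder comparison.

H(A) = 2.5487 bits
H(B) = 2.5722 bits

The distribution closer to uniform has higher entropy.
Answer: B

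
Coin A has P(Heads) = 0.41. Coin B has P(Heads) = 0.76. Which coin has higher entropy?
A

For binary distributions, entropy is maximized at p=0.5 and decreases as p moves toward 0 or 1.

H(A) = H(0.41) = 0.9765 bits
H(B) = H(0.76) = 0.7950 bits

Distribution A (p=0.41) is closer to uniform (p=0.5), so it has higher entropy.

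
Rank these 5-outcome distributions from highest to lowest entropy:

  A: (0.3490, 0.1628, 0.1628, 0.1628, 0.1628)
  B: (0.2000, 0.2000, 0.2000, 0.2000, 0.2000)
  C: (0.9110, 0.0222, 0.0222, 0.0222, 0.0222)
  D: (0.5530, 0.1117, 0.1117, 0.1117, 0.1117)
B > A > D > C

Key insight: Entropy is maximized by uniform distributions and minimized by concentrated distributions.

Entropies:
  H(A) = 2.2352 bits
  H(B) = 2.3219 bits
  H(C) = 0.6111 bits
  H(D) = 1.8859 bits

Ranking: B > A > D > C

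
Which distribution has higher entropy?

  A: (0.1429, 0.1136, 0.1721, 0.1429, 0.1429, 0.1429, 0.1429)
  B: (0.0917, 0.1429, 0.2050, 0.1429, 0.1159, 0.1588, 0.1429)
A

Both distributions are close to uniform, making this a harder comparison.

H(A) = 2.7987 bits
H(B) = 2.7699 bits

The distribution closer to uniform has higher entropy.
Answer: A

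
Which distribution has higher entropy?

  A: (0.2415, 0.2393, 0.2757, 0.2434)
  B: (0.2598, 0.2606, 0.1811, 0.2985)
A

Both distributions are close to uniform, making this a harder comparison.

H(A) = 1.9975 bits
H(B) = 1.9778 bits

The distribution closer to uniform has higher entropy.
Answer: A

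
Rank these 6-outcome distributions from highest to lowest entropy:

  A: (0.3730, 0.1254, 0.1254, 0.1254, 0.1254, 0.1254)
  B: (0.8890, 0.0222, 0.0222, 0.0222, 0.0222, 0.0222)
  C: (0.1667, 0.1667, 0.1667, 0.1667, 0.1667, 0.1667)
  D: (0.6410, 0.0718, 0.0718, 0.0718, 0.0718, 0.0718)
C > A > D > B

Key insight: Entropy is maximized by uniform distributions and minimized by concentrated distributions.

Entropies:
  H(A) = 2.4088 bits
  H(B) = 0.7607 bits
  H(C) = 2.5850 bits
  H(D) = 1.7754 bits

Ranking: C > A > D > B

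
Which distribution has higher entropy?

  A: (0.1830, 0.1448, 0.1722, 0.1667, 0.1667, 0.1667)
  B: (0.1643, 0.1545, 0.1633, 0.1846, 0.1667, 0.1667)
B

Both distributions are close to uniform, making this a harder comparison.

H(A) = 2.5816 bits
H(B) = 2.5829 bits

The distribution closer to uniform has higher entropy.
Answer: B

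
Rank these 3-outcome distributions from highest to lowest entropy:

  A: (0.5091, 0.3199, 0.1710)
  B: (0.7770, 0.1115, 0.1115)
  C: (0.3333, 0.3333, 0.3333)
C > A > B

Key insight: Entropy is maximized by uniform distributions and minimized by concentrated distributions.

- Uniform distributions have maximum entropy log₂(3) = 1.5850 bits
- The more "peaked" or concentrated a distribution, the lower its entropy

Entropies:
  H(A) = 1.4576 bits
  H(B) = 0.9886 bits
  H(C) = 1.5850 bits

Ranking: C > A > B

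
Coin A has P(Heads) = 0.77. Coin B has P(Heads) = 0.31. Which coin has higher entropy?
B

For binary distributions, entropy is maximized at p=0.5 and decreases as p moves toward 0 or 1.

H(A) = H(0.77) = 0.7780 bits
H(B) = H(0.31) = 0.8932 bits

Distribution B (p=0.31) is closer to uniform (p=0.5), so it has higher entropy.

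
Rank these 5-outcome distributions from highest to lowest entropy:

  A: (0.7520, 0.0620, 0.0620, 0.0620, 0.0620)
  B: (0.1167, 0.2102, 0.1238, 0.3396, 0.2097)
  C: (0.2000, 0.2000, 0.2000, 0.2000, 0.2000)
C > B > A

Key insight: Entropy is maximized by uniform distributions and minimized by concentrated distributions.

- Uniform distributions have maximum entropy log₂(5) = 2.3219 bits
- The more "peaked" or concentrated a distribution, the lower its entropy

Entropies:
  H(A) = 1.3041 bits
  H(B) = 2.2095 bits
  H(C) = 2.3219 bits

Ranking: C > B > A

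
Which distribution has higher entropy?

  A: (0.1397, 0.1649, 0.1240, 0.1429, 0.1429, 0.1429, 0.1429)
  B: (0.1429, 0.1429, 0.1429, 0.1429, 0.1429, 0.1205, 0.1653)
A

Both distributions are close to uniform, making this a harder comparison.

H(A) = 2.8031 bits
H(B) = 2.8023 bits

The distribution closer to uniform has higher entropy.
Answer: A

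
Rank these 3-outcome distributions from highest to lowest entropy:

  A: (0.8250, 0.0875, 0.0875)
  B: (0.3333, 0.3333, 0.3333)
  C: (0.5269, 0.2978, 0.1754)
B > C > A

Key insight: Entropy is maximized by uniform distributions and minimized by concentrated distributions.

- Uniform distributions have maximum entropy log₂(3) = 1.5850 bits
- The more "peaked" or concentrated a distribution, the lower its entropy

Entropies:
  H(A) = 0.8440 bits
  H(B) = 1.5850 bits
  H(C) = 1.4479 bits

Ranking: B > C > A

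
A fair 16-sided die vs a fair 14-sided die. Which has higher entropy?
16-sided die

Both are uniform distributions; for uniform over n outcomes, H = log₂(n). H(16-sided) = log₂(16) = 4.000 bits and H(14-sided) = log₂(14) = 3.807 bits. More outcomes in a uniform distribution means higher entropy.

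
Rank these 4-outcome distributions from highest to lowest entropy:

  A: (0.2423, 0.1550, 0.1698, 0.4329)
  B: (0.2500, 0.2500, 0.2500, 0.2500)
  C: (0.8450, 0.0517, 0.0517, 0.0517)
B > A > C

Key insight: Entropy is maximized by uniform distributions and minimized by concentrated distributions.

- Uniform distributions have maximum entropy log₂(4) = 2.0000 bits
- The more "peaked" or concentrated a distribution, the lower its entropy

Entropies:
  H(A) = 1.8698 bits
  H(B) = 2.0000 bits
  H(C) = 0.8679 bits

Ranking: B > A > C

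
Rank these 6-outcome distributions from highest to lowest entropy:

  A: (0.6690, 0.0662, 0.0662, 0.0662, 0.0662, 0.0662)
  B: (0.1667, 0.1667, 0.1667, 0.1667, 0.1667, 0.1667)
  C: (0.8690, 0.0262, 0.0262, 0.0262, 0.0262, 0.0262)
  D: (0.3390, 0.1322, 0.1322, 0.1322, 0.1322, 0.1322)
B > D > A > C

Key insight: Entropy is maximized by uniform distributions and minimized by concentrated distributions.

Entropies:
  H(A) = 1.6845 bits
  H(B) = 2.5850 bits
  H(C) = 0.8643 bits
  H(D) = 2.4587 bits

Ranking: B > D > A > C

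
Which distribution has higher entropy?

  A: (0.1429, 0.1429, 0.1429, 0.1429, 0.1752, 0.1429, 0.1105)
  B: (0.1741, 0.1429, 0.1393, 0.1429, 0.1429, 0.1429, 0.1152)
B

Both distributions are close to uniform, making this a harder comparison.

H(A) = 2.7967 bits
H(B) = 2.7985 bits

The distribution closer to uniform has higher entropy.
Answer: B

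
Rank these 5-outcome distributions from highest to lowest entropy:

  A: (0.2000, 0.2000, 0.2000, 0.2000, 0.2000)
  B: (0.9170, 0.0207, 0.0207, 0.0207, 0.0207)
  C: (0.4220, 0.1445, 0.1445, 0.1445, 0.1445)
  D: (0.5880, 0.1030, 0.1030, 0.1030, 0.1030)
A > C > D > B

Key insight: Entropy is maximized by uniform distributions and minimized by concentrated distributions.

Entropies:
  H(A) = 2.3219 bits
  H(B) = 0.5787 bits
  H(C) = 2.1384 bits
  H(D) = 1.8015 bits

Ranking: A > C > D > B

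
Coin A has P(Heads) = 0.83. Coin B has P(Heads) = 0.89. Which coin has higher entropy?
A

For binary distributions, entropy is maximized at p=0.5 and decreases as p moves toward 0 or 1.

H(A) = H(0.83) = 0.6577 bits
H(B) = H(0.89) = 0.4999 bits

Distribution A (p=0.83) is closer to uniform (p=0.5), so it has higher entropy.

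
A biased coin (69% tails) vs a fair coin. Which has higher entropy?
Fair coin

The fair coin is uniform (p=0.5), maximizing binary entropy at 1 bit. The biased coin has H(0.69) ≈ 0.893 bits — its outcome is more predictable, so its entropy is lower.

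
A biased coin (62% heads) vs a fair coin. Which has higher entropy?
Fair coin

The fair coin is uniform (p=0.5), maximizing binary entropy at 1 bit. The biased coin has H(0.62) ≈ 0.958 bits — its outcome is more predictable, so its entropy is lower.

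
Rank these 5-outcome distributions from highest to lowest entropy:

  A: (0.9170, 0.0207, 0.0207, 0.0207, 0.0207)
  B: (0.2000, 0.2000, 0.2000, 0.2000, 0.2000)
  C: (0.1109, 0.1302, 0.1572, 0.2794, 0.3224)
B > C > A

Key insight: Entropy is maximized by uniform distributions and minimized by concentrated distributions.

- Uniform distributions have maximum entropy log₂(5) = 2.3219 bits
- The more "peaked" or concentrated a distribution, the lower its entropy

Entropies:
  H(A) = 0.5787 bits
  H(B) = 2.3219 bits
  H(C) = 2.1948 bits

Ranking: B > C > A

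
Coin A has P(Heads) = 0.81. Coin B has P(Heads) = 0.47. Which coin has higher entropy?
B

For binary distributions, entropy is maximized at p=0.5 and decreases as p moves toward 0 or 1.

H(A) = H(0.81) = 0.7015 bits
H(B) = H(0.47) = 0.9974 bits

Distribution B (p=0.47) is closer to uniform (p=0.5), so it has higher entropy.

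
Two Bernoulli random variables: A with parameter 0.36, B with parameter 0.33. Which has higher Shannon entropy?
A

For binary distributions, entropy is maximized at p=0.5 and decreases as p moves toward 0 or 1.

H(A) = H(0.36) = 0.9427 bits
H(B) = H(0.33) = 0.9149 bits

Distribution A (p=0.36) is closer to uniform (p=0.5), so it has higher entropy.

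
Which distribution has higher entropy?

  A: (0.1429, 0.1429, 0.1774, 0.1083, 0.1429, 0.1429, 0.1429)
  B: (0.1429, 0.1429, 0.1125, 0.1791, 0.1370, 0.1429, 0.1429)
B

Both distributions are close to uniform, making this a harder comparison.

H(A) = 2.7952 bits
H(B) = 2.7960 bits

The distribution closer to uniform has higher entropy.
Answer: B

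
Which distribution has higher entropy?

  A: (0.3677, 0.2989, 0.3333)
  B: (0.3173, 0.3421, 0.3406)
B

Both distributions are close to uniform, making this a harder comparison.

H(A) = 1.5798 bits
H(B) = 1.5841 bits

The distribution closer to uniform has higher entropy.
Answer: B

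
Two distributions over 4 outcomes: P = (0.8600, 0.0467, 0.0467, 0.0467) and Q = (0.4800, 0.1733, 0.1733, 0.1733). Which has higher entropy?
Q

P is highly concentrated on one outcome (86%), making it nearly deterministic. Q spreads its mass more evenly (max 48%). The more spread-out distribution has higher entropy: H(P) ≈ 0.806 bits, H(Q) ≈ 1.823 bits.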